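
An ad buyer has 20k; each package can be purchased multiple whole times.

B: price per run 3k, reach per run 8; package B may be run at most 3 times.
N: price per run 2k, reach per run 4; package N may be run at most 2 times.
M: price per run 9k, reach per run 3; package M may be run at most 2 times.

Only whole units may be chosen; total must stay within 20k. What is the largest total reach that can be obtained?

32

3×B and 2×N: price 13 ≤ 20, reach 3·8 + 2·4 = 32.
3×B, 1×N, and 1×M: price 20 ≤ 20, reach 3·8 + 1·4 + 1·3 = 31.
Best is 32.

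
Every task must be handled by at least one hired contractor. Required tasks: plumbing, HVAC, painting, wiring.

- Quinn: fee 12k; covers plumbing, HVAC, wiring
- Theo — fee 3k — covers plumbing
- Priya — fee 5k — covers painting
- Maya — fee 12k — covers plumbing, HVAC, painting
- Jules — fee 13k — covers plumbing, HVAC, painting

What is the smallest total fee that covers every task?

17

The greedy cost-per-new-task heuristic would pick Theo, Priya, and Quinn for 20, but a cheaper cover exists.
Choose Quinn and Priya: together they cover plumbing, HVAC, painting, wiring — every task.
Total fee: 12 + 5 = 17.
No cover costs less than 17.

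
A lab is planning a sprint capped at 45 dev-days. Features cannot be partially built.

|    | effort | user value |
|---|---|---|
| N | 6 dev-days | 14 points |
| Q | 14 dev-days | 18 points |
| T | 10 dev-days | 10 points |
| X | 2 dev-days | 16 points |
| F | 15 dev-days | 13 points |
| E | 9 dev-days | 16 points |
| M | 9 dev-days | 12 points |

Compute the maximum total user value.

Treat it as a binary knapsack problem.
Take N, Q, X, E, and M: effort 6 + 14 + 2 + 9 + 9 = 40 ≤ 45, user value 14 + 18 + 16 + 16 + 12 = 76.
No other feasible combination does better.

76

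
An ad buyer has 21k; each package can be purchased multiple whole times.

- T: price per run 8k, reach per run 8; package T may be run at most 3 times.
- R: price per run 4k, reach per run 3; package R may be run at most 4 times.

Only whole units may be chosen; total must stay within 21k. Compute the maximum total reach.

T has the best ratio (8/8); taking only T gives at most 2×8 = 16 (stopped by the price limit).
Mixing does better — 2×T and 1×R: price 20 ≤ 21, reach 2·8 + 1·3 = 19.

19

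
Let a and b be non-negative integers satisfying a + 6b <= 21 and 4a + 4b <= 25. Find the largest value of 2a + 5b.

(a,b)=(3,3) is feasible, giving 21.
(a,b)=(2,3) is feasible, giving 19.
(a,b)=(4,2) is feasible, giving 18.
Maximum is 21 at (a,b)=(3,3).

21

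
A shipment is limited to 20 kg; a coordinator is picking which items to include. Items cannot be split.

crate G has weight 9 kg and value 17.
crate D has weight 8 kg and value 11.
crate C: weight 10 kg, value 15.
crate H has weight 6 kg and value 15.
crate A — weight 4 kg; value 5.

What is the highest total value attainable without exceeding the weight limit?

37

Allowing fractional choices, the relaxed optimum would be about 39.5, but items are indivisible.
crate G + crate H: weight 9 + 6 = 15 ≤ 20, value 17 + 15 = 32.
crate G + crate H + crate A: weight 9 + 6 + 4 = 19 ≤ 20, value 17 + 15 + 5 = 37.
crate C + crate H + crate A: weight 10 + 6 + 4 = 20 ≤ 20, value 15 + 15 + 5 = 35.
Best is crate G, crate H, and crate A with total value 37.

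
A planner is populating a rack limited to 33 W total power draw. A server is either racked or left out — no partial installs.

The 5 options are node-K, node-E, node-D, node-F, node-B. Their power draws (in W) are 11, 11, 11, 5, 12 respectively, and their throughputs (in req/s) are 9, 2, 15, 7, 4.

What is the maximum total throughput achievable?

31

node-D + node-F + node-B: power draw 11 + 5 + 12 = 28 ≤ 33, throughput 15 + 7 + 4 = 26.
node-K + node-D + node-F: power draw 11 + 11 + 5 = 27 ≤ 33, throughput 9 + 15 + 7 = 31.
node-K + node-E + node-D: power draw 11 + 11 + 11 = 33 ≤ 33, throughput 9 + 2 + 15 = 26.
Best is node-K, node-D, and node-F with total throughput 31.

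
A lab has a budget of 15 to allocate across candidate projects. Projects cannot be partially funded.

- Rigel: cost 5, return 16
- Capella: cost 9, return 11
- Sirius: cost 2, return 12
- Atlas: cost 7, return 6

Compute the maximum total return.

Take Rigel, Sirius, and Atlas: cost 5 + 2 + 7 = 14 ≤ 15, return 16 + 12 + 6 = 34.
No other feasible combination does better.

34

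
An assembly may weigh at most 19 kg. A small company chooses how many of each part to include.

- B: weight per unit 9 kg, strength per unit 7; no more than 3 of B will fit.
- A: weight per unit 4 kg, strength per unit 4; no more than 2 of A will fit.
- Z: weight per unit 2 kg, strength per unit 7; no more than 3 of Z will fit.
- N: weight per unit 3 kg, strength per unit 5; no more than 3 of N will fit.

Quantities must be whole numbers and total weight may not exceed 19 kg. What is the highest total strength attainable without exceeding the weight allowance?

Z has the best ratio (7/2); taking only Z gives at most 3×7 = 21 (stopped by the supply cap of 3).
Mixing does better — 1×A, 3×Z, and 3×N: weight 19 ≤ 19, strength 1·4 + 3·7 + 3·5 = 40.

40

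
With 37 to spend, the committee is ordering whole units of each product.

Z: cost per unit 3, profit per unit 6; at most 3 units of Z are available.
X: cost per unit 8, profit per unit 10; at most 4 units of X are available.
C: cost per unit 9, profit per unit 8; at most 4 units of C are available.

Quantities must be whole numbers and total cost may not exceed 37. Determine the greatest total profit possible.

48

Z has the best ratio (6/3); taking only Z gives at most 3×6 = 18 (stopped by the supply cap of 3).
Mixing does better — 3×Z and 3×X: cost 33 ≤ 37, profit 3·6 + 3·10 = 48.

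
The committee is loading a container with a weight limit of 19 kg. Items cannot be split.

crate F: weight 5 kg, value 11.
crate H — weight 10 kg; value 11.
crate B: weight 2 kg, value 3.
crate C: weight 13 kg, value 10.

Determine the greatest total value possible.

This is a 0-1 knapsack instance.
Allowing fractional choices, the relaxed optimum would be about 26.5, but items are indivisible.
crate F + crate H: weight 5 + 10 = 15 ≤ 19, value 11 + 11 = 22.
crate F + crate C: weight 5 + 13 = 18 ≤ 19, value 11 + 10 = 21.
crate F + crate H + crate B: weight 5 + 10 + 2 = 17 ≤ 19, value 11 + 11 + 3 = 25.
Best is crate F, crate H, and crate B with total value 25.

25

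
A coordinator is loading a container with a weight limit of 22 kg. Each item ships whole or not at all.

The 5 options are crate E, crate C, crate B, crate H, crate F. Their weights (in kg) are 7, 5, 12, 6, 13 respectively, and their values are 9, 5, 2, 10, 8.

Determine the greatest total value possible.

This is a 0-1 knapsack instance.
Allowing fractional choices, the relaxed optimum would be about 26.5, but items are indivisible.
crate E + crate C + crate H: weight 7 + 5 + 6 = 18 ≤ 22, value 9 + 5 + 10 = 24.
crate H + crate F: weight 6 + 13 = 19 ≤ 22, value 10 + 8 = 18.
crate E + crate H: weight 7 + 6 = 13 ≤ 22, value 9 + 10 = 19.
Best is crate E, crate C, and crate H with total value 24.

24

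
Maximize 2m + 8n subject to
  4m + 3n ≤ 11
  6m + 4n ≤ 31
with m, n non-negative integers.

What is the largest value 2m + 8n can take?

(m,n)=(0,3) is feasible, giving 24.
(m,n)=(1,2) is feasible, giving 18.
(m,n)=(0,2) is feasible, giving 16.
Maximum is 24 at (m,n)=(0,3).

24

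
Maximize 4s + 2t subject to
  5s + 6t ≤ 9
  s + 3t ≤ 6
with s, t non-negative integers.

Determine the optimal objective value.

(s,t)=(1,0): 5·1+6·0=5≤9, 1·1+3·0=1≤6, objective 4.
(s,t)=(0,1): 5·0+6·1=6≤9, 1·0+3·1=3≤6, objective 2.
Maximum is 4 at (s,t)=(1,0).

4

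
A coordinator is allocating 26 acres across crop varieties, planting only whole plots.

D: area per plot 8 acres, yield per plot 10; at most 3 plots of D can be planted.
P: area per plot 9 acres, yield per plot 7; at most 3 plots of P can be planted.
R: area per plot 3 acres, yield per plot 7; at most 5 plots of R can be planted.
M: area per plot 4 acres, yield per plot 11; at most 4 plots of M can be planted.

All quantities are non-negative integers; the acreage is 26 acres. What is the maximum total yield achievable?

3×R and 4×M: area 25 ≤ 26, yield 3·7 + 4·11 = 65.
4×R and 3×M: area 24 ≤ 26, yield 4·7 + 3·11 = 61.
Best is 65.

65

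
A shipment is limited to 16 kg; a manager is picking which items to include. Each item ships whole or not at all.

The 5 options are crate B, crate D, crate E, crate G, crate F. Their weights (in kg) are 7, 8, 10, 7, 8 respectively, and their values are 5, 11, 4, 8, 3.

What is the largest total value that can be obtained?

19

This is an integer program with binary decision variables.
Take crate D and crate G: weight 8 + 7 = 15 ≤ 16, value 11 + 8 = 19.
No other feasible combination does better.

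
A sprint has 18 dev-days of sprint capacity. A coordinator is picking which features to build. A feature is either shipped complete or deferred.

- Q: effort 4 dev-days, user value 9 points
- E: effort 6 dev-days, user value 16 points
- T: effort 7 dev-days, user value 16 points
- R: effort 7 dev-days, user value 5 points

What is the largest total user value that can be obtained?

Take Q, E, and T: effort 4 + 6 + 7 = 17 ≤ 18, user value 9 + 16 + 16 = 41.
No other feasible combination does better.

41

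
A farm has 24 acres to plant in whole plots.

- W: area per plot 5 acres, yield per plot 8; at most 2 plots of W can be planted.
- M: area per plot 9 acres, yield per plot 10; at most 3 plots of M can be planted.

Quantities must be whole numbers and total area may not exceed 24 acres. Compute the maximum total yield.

28

Take 1×W and 2×M: area 23 ≤ 24, yield 1·8 + 2·10 = 28.
No other integer combination yields more.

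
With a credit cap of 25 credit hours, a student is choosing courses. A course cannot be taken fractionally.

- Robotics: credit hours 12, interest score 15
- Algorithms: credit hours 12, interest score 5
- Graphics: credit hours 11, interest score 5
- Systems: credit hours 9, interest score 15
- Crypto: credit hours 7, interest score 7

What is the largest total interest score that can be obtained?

30

Robotics + Systems: credit hours 12 + 9 = 21 ≤ 25, interest score 15 + 15 = 30.
Systems + Crypto: credit hours 9 + 7 = 16 ≤ 25, interest score 15 + 7 = 22.
Robotics + Crypto: credit hours 12 + 7 = 19 ≤ 25, interest score 15 + 7 = 22.
Best is Robotics and Systems with total interest score 30.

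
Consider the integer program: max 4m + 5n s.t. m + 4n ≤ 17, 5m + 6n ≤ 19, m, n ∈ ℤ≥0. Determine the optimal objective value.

(m,n)=(0,3): 1·0+4·3=12≤17, 5·0+6·3=18≤19, objective 15.
(m,n)=(1,2): 1·1+4·2=9≤17, 5·1+6·2=17≤19, objective 14.
No feasible integer point exceeds 15.

15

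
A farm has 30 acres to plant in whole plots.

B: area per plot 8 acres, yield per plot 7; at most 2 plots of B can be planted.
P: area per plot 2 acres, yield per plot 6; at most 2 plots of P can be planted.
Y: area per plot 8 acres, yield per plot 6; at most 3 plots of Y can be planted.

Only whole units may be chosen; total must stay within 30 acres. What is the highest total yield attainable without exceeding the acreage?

32

P has the best ratio (6/2); taking only P gives at most 2×6 = 12 (stopped by the supply cap of 2).
Mixing does better — 2×B, 2×P, and 1×Y: area 28 ≤ 30, yield 2·7 + 2·6 + 1·6 = 32.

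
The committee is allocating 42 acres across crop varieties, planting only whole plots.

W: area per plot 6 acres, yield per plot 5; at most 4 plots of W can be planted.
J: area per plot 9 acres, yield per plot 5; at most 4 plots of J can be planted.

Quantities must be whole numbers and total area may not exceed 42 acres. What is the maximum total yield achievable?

30

W has the best ratio (5/6); taking only W gives at most 4×5 = 20 (stopped by the supply cap of 4).
Mixing does better — 4×W and 2×J: area 42 ≤ 42, yield 4·5 + 2·5 = 30.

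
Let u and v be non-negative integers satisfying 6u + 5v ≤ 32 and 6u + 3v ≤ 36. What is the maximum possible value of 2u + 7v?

42

The continuous relaxation peaks at (0, 6.4) with value 44.80; rounding to a feasible lattice point costs some objective.
(u,v)=(0,6): 6·0+5·6=30≤32, 6·0+3·6=18≤36, objective 42.
(u,v)=(1,5): 6·1+5·5=31≤32, 6·1+3·5=21≤36, objective 37.
(u,v)=(0,5): 6·0+5·5=25≤32, 6·0+3·5=15≤36, objective 35.
The best lattice point is (0,6), giving 42.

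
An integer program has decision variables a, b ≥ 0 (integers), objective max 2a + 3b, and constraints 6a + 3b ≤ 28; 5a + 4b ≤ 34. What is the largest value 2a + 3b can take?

24

(a,b)=(0,8) is feasible, giving 24.
(a,b)=(1,7) is feasible, giving 23.
The best lattice point is (0,8), giving 24.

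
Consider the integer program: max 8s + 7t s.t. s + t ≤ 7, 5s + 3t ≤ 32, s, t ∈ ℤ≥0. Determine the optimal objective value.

54

Relaxing integrality, the LP optimum is 54.50 at (s,t) = (5.5, 1.5), which is not an integer point.
(s,t)=(5,2): 1·5+1·2=7≤7, 5·5+3·2=31≤32, objective 54.
(s,t)=(4,3): 1·4+1·3=7≤7, 5·4+3·3=29≤32, objective 53.
(s,t)=(6,0): 1·6+1·0=6≤7, 5·6+3·0=30≤32, objective 48.
The best lattice point is (5,2), giving 54.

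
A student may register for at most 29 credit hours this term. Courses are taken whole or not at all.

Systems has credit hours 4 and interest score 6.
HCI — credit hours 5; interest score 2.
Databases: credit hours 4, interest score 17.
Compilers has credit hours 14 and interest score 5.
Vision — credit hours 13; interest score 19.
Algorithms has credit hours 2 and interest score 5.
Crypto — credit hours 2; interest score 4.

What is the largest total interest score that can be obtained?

This is a 0-1 knapsack instance.
Take Systems, Databases, Vision, Algorithms, and Crypto: credit hours 4 + 4 + 13 + 2 + 2 = 25 ≤ 29, interest score 6 + 17 + 19 + 5 + 4 = 51.
No other feasible combination does better.

51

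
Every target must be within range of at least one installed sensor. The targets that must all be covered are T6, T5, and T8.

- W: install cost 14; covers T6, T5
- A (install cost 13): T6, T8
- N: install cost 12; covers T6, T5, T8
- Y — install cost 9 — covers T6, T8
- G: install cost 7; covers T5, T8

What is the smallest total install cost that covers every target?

12

The greedy cost-per-new-target heuristic would pick G and Y for 16, but a cheaper cover exists.
N alone covers T6, T5, T8 — every target.
Total install cost: 12.
No cover costs less than 12.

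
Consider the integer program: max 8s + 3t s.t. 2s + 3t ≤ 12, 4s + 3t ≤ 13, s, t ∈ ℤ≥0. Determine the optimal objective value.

The continuous relaxation peaks at (3.25, 0) with value 26.00; rounding to a feasible lattice point costs some objective.
(s,t)=(3,0) is feasible, giving 24.
(s,t)=(2,1) is feasible, giving 19.
(s,t)=(2,0) is feasible, giving 16.
Maximum is 24 at (s,t)=(3,0).

24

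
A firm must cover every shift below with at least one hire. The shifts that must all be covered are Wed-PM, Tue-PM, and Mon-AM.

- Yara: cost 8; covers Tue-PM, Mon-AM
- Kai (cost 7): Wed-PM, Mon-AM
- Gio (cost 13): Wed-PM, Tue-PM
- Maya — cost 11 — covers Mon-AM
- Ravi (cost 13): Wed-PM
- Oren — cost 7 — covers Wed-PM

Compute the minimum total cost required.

This is a weighted set-cover instance.
Choose Yara and Kai: together they cover Wed-PM, Tue-PM, Mon-AM — every shift.
Total cost: 8 + 7 = 15.
No cover costs less than 15.

15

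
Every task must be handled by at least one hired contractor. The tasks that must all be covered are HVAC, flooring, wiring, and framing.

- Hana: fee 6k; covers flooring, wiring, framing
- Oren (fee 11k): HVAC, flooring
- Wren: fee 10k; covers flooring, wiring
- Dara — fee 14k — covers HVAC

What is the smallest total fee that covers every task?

17

This is an integer covering problem.
Choose Hana and Oren: together they cover HVAC, flooring, wiring, framing — every task.
Total fee: 6 + 11 = 17.
No cover costs less than 17.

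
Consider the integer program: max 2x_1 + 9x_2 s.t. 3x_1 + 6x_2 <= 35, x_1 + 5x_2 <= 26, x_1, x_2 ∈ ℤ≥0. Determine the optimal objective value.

47

(x_1,x_2)=(1,5): 3·1+6·5=33≤35, 1·1+5·5=26≤26, objective 47.
(x_1,x_2)=(0,5): 3·0+6·5=30≤35, 1·0+5·5=25≤26, objective 45.
Maximum is 47 at (x_1,x_2)=(1,5).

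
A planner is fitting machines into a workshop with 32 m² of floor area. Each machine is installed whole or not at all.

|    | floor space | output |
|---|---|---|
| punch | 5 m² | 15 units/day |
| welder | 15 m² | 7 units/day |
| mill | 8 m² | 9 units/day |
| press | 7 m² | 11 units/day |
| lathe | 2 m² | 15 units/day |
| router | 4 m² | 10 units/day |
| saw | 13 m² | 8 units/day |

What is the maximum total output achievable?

60

This is a 0-1 knapsack instance.
Take punch, mill, press, lathe, and router: floor space 5 + 8 + 7 + 2 + 4 = 26 ≤ 32, output 15 + 9 + 11 + 15 + 10 = 60.
No other feasible combination does better.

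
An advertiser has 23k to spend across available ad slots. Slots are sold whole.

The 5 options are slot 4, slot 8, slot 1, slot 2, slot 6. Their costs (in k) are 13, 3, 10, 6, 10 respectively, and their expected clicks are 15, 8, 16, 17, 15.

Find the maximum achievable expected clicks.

41

Take slot 8, slot 1, and slot 2: cost 3 + 10 + 6 = 19 ≤ 23, expected clicks 8 + 16 + 17 = 41.
No other feasible combination does better.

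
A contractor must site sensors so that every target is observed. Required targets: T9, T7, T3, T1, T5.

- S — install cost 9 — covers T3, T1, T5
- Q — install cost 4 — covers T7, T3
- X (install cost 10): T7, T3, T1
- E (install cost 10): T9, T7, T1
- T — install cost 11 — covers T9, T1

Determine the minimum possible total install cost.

Choose S and E: together they cover T9, T7, T3, T1, T5 — every target.
Total install cost: 9 + 10 = 19.

19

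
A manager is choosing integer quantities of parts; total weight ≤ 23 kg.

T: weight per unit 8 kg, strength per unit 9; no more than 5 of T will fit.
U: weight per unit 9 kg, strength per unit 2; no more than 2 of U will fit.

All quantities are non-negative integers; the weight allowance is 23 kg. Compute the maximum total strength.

Take 2×T: weight 16 ≤ 23, strength 2·9 = 18.
No other integer combination yields more.

18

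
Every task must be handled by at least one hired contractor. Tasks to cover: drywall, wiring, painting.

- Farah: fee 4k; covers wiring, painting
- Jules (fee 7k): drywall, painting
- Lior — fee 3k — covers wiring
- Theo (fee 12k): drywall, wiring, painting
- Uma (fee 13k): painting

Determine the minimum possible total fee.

10

This is an integer covering problem.
The greedy cost-per-new-task heuristic would pick Farah and Jules for 11, but a cheaper cover exists.
Choose Jules and Lior: together they cover drywall, wiring, painting — every task.
Total fee: 7 + 3 = 10.
No cover costs less than 10.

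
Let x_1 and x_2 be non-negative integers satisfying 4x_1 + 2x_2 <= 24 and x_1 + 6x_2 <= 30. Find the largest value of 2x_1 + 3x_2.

Relaxing integrality, the LP optimum is 20.73 at (x_1,x_2) = (3.82, 4.36), which is not an integer point.
(x_1,x_2)=(4,4): 4·4+2·4=24≤24, 1·4+6·4=28≤30, objective 20.
(x_1,x_2)=(3,4): 4·3+2·4=20≤24, 1·3+6·4=27≤30, objective 18.
(x_1,x_2)=(4,3): 4·4+2·3=22≤24, 1·4+6·3=22≤30, objective 17.
(x_1,x_2)=(2,4): 4·2+2·4=16≤24, 1·2+6·4=26≤30, objective 16.
No feasible integer point exceeds 20.

20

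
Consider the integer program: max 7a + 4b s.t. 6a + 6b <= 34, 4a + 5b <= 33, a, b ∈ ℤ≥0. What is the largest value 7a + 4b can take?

(a,b)=(5,0): 6·5+6·0=30≤34, 4·5+5·0=20≤33, objective 35.
(a,b)=(4,1): 6·4+6·1=30≤34, 4·4+5·1=21≤33, objective 32.
(a,b)=(4,0): 6·4+6·0=24≤34, 4·4+5·0=16≤33, objective 28.
Maximum is 35 at (a,b)=(5,0).

35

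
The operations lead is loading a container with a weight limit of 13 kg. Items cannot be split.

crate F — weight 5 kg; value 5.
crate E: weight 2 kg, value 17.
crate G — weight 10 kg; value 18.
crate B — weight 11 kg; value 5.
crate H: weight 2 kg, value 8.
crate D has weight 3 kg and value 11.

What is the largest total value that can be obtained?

crate E + crate G: weight 2 + 10 = 12 ≤ 13, value 17 + 18 = 35.
crate E + crate H + crate D: weight 2 + 2 + 3 = 7 ≤ 13, value 17 + 8 + 11 = 36.
crate F + crate E + crate H + crate D: weight 5 + 2 + 2 + 3 = 12 ≤ 13, value 5 + 17 + 8 + 11 = 41.
Best is crate F, crate E, crate H, and crate D with total value 41.

41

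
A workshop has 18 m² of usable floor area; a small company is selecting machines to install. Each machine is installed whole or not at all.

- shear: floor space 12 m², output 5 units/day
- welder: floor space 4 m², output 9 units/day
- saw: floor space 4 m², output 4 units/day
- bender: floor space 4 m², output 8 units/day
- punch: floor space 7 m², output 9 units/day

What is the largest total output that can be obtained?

26

welder + saw + punch: floor space 4 + 4 + 7 = 15 ≤ 18, output 9 + 4 + 9 = 22.
welder + bender + punch: floor space 4 + 4 + 7 = 15 ≤ 18, output 9 + 8 + 9 = 26.
Best is welder, bender, and punch with total output 26.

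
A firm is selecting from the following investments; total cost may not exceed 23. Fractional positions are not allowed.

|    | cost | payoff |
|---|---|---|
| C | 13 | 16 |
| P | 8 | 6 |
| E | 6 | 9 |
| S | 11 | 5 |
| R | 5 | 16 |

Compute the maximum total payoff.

Treat it as a binary knapsack problem.
C + R: cost 13 + 5 = 18 ≤ 23, payoff 16 + 16 = 32.
E + S + R: cost 6 + 11 + 5 = 22 ≤ 23, payoff 9 + 5 + 16 = 30.
P + E + R: cost 8 + 6 + 5 = 19 ≤ 23, payoff 6 + 9 + 16 = 31.
Best is C and R with total payoff 32.

32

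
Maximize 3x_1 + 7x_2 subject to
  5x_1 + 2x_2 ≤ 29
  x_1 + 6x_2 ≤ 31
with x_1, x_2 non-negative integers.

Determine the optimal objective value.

40

Relaxing integrality, the LP optimum is 43.50 at (x_1,x_2) = (4, 4.5), which is not an integer point.
(x_1,x_2)=(4,4) is feasible, giving 40.
(x_1,x_2)=(3,4) is feasible, giving 37.
(x_1,x_2)=(4,3) is feasible, giving 33.
Maximum is 40 at (x_1,x_2)=(4,4).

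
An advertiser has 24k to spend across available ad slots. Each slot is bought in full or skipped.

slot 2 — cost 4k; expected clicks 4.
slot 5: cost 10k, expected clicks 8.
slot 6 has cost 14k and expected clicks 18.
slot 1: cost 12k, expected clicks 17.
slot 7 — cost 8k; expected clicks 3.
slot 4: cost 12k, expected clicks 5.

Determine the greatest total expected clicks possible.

Take slot 5 and slot 6: cost 10 + 14 = 24 ≤ 24, expected clicks 8 + 18 = 26.
No other feasible combination does better.

26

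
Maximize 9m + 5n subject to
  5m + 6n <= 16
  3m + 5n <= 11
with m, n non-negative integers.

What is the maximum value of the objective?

The continuous relaxation peaks at (3.2, 0) with value 28.80; rounding to a feasible lattice point costs some objective.
(m,n)=(3,0): 5·3+6·0=15≤16, 3·3+5·0=9≤11, objective 27.
(m,n)=(2,1): 5·2+6·1=16≤16, 3·2+5·1=11≤11, objective 23.
No feasible integer point exceeds 27.

27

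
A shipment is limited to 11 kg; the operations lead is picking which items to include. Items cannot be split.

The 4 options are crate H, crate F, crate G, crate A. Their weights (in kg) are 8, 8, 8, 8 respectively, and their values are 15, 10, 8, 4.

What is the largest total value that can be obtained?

Take crate H: weight 8 ≤ 11, value 15.
No other feasible combination does better.

15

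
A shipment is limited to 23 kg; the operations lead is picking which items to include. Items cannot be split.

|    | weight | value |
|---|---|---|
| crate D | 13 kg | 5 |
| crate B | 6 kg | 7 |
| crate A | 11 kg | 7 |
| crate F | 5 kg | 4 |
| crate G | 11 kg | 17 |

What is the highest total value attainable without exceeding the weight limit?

28

Allowing fractional choices, the relaxed optimum would be about 28.6, but items are indivisible.
crate B + crate F + crate G: weight 6 + 5 + 11 = 22 ≤ 23, value 7 + 4 + 17 = 28.
crate B + crate G: weight 6 + 11 = 17 ≤ 23, value 7 + 17 = 24.
crate A + crate G: weight 11 + 11 = 22 ≤ 23, value 7 + 17 = 24.
Best is crate B, crate F, and crate G with total value 28.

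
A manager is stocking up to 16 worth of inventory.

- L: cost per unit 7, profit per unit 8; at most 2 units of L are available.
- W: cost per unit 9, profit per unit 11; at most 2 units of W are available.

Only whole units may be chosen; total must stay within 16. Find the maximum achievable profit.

19

1×L and 1×W: cost 16 ≤ 16, profit 1·8 + 1·11 = 19.
2×L: cost 14 ≤ 16, profit 2·8 = 16.
Best is 19.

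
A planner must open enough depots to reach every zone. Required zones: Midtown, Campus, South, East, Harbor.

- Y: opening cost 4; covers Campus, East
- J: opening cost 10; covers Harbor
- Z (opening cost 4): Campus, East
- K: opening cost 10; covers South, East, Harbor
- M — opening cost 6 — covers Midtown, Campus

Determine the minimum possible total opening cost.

The greedy cost-per-new-zone heuristic would pick Y, K, and M for 20, but a cheaper cover exists.
Choose K and M: together they cover Midtown, Campus, South, East, Harbor — every zone.
Total opening cost: 10 + 6 = 16.
No cover costs less than 16.

16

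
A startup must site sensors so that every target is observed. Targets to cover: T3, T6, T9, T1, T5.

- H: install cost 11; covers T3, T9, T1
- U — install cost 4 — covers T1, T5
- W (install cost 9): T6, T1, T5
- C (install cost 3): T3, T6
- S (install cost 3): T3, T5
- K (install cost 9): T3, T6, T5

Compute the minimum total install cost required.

The greedy cost-per-new-target heuristic would pick C, U, and H for 18, but a cheaper cover exists.
Choose H, C, and S: together they cover T3, T6, T9, T1, T5 — every target.
Total install cost: 11 + 3 + 3 = 17.
No cover costs less than 17.

17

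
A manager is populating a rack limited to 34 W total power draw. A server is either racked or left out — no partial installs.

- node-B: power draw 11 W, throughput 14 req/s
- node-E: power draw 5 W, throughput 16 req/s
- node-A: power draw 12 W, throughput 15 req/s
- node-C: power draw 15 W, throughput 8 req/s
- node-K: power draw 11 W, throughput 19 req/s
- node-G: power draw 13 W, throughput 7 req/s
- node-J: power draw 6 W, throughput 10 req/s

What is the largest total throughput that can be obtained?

60

Take node-E, node-A, node-K, and node-J: power draw 5 + 12 + 11 + 6 = 34 ≤ 34, throughput 16 + 15 + 19 + 10 = 60.
No other feasible combination does better.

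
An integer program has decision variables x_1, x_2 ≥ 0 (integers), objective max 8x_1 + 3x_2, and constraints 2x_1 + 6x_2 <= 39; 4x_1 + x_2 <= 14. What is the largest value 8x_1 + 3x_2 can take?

31

(x_1,x_2)=(2,5): 2·2+6·5=34≤39, 4·2+1·5=13≤14, objective 31.
(x_1,x_2)=(2,4): 2·2+6·4=28≤39, 4·2+1·4=12≤14, objective 28.
(x_1,x_2)=(1,6): 2·1+6·6=38≤39, 4·1+1·6=10≤14, objective 26.
Maximum is 31 at (x_1,x_2)=(2,5).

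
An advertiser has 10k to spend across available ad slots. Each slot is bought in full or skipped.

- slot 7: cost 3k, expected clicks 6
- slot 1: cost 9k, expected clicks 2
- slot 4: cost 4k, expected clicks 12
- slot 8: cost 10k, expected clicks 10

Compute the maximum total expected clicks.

18

Take slot 7 and slot 4: cost 3 + 4 = 7 ≤ 10, expected clicks 6 + 12 = 18.
No other feasible combination does better.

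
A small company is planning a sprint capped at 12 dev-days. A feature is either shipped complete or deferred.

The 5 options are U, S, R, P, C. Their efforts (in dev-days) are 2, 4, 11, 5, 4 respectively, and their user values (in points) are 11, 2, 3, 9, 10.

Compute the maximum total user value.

30

U + S + P: effort 2 + 4 + 5 = 11 ≤ 12, user value 11 + 2 + 9 = 22.
U + P + C: effort 2 + 5 + 4 = 11 ≤ 12, user value 11 + 9 + 10 = 30.
U + S + C: effort 2 + 4 + 4 = 10 ≤ 12, user value 11 + 2 + 10 = 23.
Best is U, P, and C with total user value 30.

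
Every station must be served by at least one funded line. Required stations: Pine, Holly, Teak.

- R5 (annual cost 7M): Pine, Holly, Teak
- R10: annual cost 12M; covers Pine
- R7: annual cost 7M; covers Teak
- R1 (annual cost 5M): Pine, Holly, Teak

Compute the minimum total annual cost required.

5

R1 alone covers Pine, Holly, Teak — every station.
Total annual cost: 5.
No cover costs less than 5.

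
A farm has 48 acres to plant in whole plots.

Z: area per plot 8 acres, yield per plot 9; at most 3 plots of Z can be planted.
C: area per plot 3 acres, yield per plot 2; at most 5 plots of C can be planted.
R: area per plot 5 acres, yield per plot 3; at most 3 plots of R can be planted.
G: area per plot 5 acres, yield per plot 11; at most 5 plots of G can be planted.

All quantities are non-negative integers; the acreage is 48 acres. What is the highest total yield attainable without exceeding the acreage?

77

Take 2×Z, 2×C, and 5×G: area 47 ≤ 48, yield 2·9 + 2·2 + 5·11 = 77.
G has the best ratio (11/5) and is taken to its limit of 5; remaining capacity is filled optimally with the others.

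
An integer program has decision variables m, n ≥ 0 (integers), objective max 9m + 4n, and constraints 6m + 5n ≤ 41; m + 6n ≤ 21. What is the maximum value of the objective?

58

(m,n)=(6,1): 6·6+5·1=41≤41, 1·6+6·1=12≤21, objective 58.
(m,n)=(6,0): 6·6+5·0=36≤41, 1·6+6·0=6≤21, objective 54.
(m,n)=(5,2): 6·5+5·2=40≤41, 1·5+6·2=17≤21, objective 53.
Maximum is 58 at (m,n)=(6,1).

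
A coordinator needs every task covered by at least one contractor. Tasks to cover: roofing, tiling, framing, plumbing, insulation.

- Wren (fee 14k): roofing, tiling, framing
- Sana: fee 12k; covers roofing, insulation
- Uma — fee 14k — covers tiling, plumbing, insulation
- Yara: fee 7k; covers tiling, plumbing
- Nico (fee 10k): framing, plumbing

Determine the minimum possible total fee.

28

This is an integer covering problem.
The greedy cost-per-new-task heuristic would pick Yara, Sana, and Nico for 29, but a cheaper cover exists.
Choose Wren and Uma: together they cover roofing, tiling, framing, plumbing, insulation — every task.
Total fee: 14 + 14 = 28.
No cover costs less than 28.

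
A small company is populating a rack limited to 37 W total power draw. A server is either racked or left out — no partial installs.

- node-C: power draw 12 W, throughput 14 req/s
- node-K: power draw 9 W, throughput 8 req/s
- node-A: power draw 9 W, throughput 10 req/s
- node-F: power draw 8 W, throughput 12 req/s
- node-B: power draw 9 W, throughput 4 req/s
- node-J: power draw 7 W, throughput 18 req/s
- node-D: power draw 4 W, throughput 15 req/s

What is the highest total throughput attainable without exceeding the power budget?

63

Treat it as a binary knapsack problem.
node-C + node-F + node-J + node-D: power draw 12 + 8 + 7 + 4 = 31 ≤ 37, throughput 14 + 12 + 18 + 15 = 59.
node-A + node-F + node-B + node-J + node-D: power draw 9 + 8 + 9 + 7 + 4 = 37 ≤ 37, throughput 10 + 12 + 4 + 18 + 15 = 59.
node-K + node-A + node-F + node-J + node-D: power draw 9 + 9 + 8 + 7 + 4 = 37 ≤ 37, throughput 8 + 10 + 12 + 18 + 15 = 63.
Best is node-K, node-A, node-F, node-J, and node-D with total throughput 63.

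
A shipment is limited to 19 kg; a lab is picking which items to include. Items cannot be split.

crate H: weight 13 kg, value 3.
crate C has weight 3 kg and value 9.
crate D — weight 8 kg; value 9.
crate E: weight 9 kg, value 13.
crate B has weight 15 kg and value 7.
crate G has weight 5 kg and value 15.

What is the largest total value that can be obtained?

37

Allowing fractional choices, the relaxed optimum would be about 39.2, but items are indivisible.
crate C + crate E + crate G: weight 3 + 9 + 5 = 17 ≤ 19, value 9 + 13 + 15 = 37.
crate C + crate D + crate G: weight 3 + 8 + 5 = 16 ≤ 19, value 9 + 9 + 15 = 33.
Best is crate C, crate E, and crate G with total value 37.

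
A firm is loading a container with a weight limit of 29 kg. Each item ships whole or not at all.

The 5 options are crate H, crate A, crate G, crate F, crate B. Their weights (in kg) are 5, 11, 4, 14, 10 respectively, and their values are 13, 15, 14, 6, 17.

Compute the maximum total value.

Allowing fractional choices, the relaxed optimum would be about 57.6, but items are indivisible.
crate H + crate A + crate B: weight 5 + 11 + 10 = 26 ≤ 29, value 13 + 15 + 17 = 45.
crate A + crate G + crate B: weight 11 + 4 + 10 = 25 ≤ 29, value 15 + 14 + 17 = 46.
Best is crate A, crate G, and crate B with total value 46.

46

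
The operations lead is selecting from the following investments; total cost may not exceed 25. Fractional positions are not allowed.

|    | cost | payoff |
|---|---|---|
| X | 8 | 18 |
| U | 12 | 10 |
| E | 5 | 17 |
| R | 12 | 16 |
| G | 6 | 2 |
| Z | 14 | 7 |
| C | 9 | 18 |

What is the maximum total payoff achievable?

Allowing fractional choices, the relaxed optimum would be about 57.0, but investments are indivisible.
X + E + R: cost 8 + 5 + 12 = 25 ≤ 25, payoff 18 + 17 + 16 = 51.
X + E + C: cost 8 + 5 + 9 = 22 ≤ 25, payoff 18 + 17 + 18 = 53.
Best is X, E, and C with total payoff 53.

53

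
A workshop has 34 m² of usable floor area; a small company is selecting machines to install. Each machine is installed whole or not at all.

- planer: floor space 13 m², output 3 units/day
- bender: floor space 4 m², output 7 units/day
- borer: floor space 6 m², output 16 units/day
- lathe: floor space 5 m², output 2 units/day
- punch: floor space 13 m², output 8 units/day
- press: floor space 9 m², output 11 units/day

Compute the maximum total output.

planer + bender + borer + press: floor space 13 + 4 + 6 + 9 = 32 ≤ 34, output 3 + 7 + 16 + 11 = 37.
bender + borer + punch + press: floor space 4 + 6 + 13 + 9 = 32 ≤ 34, output 7 + 16 + 8 + 11 = 42.
Best is bender, borer, punch, and press with total output 42.

42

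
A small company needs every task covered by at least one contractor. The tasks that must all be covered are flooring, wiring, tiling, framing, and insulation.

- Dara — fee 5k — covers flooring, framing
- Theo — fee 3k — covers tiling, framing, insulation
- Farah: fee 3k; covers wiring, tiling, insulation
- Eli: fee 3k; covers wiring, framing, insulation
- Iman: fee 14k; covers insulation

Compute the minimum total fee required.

8

This is an integer covering problem.
The greedy cost-per-new-task heuristic would pick Theo, Farah, and Dara for 11, but a cheaper cover exists.
Choose Dara and Farah: together they cover flooring, wiring, tiling, framing, insulation — every task.
Total fee: 5 + 3 = 8.
No cover costs less than 8.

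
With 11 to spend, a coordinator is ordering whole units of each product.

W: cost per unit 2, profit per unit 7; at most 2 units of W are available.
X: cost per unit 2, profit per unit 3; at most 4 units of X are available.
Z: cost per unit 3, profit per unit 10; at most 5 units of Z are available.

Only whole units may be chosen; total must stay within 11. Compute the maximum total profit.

37

1×W and 3×Z: cost 11 ≤ 11, profit 1·7 + 3·10 = 37.
2×W and 2×Z: cost 10 ≤ 11, profit 2·7 + 2·10 = 34.
Best is 37.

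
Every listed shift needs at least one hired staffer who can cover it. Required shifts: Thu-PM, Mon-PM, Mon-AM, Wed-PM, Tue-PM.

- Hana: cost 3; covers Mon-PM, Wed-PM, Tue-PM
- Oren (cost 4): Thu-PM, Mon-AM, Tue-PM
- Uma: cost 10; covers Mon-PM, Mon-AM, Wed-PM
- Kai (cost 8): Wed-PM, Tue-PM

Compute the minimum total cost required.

Choose Hana and Oren: together they cover Thu-PM, Mon-PM, Mon-AM, Wed-PM, Tue-PM — every shift.
Total cost: 3 + 4 = 7.
No cover costs less than 7.

7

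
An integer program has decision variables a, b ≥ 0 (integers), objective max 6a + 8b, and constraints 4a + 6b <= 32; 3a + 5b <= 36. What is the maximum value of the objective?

(a,b)=(8,0): 4·8+6·0=32≤32, 3·8+5·0=24≤36, objective 48.
(a,b)=(7,0): 4·7+6·0=28≤32, 3·7+5·0=21≤36, objective 42.
No feasible integer point exceeds 48.

48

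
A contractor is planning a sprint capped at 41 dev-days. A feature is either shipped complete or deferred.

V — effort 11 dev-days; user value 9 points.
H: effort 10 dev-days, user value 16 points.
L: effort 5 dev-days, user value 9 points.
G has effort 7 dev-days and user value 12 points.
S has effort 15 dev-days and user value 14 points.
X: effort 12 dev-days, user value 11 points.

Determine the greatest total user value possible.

51

Allowing fractional choices, the relaxed optimum would be about 54.7, but features are indivisible.
H + L + G + X: effort 10 + 5 + 7 + 12 = 34 ≤ 41, user value 16 + 9 + 12 + 11 = 48.
V + H + G + X: effort 11 + 10 + 7 + 12 = 40 ≤ 41, user value 9 + 16 + 12 + 11 = 48.
H + L + G + S: effort 10 + 5 + 7 + 15 = 37 ≤ 41, user value 16 + 9 + 12 + 14 = 51.
Best is H, L, G, and S with total user value 51.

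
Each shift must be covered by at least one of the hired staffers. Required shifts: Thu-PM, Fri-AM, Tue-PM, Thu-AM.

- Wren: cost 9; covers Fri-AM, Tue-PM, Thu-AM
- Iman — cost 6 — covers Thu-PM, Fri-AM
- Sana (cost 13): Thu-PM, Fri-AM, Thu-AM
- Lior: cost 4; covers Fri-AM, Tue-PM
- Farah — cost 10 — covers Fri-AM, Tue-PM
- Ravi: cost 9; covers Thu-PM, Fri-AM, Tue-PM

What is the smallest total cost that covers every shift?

The greedy cost-per-new-shift heuristic would pick Lior, Iman, and Wren for 19, but a cheaper cover exists.
Choose Wren and Iman: together they cover Thu-PM, Fri-AM, Tue-PM, Thu-AM — every shift.
Total cost: 9 + 6 = 15.
No cover costs less than 15.

15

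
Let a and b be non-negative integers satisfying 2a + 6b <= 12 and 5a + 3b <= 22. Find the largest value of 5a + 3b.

20

The continuous relaxation peaks at (4.4, 0) with value 22.00; rounding to a feasible lattice point costs some objective.
(a,b)=(4,0): 2·4+6·0=8≤12, 5·4+3·0=20≤22, objective 20.
(a,b)=(3,1): 2·3+6·1=12≤12, 5·3+3·1=18≤22, objective 18.
(a,b)=(3,0): 2·3+6·0=6≤12, 5·3+3·0=15≤22, objective 15.
No feasible integer point exceeds 20.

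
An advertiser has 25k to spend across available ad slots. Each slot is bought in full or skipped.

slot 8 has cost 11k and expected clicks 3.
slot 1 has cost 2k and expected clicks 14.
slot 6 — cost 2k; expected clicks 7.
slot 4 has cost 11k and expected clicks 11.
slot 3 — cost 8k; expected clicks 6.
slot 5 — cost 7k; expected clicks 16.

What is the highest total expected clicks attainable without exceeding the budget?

48

slot 1 + slot 6 + slot 4 + slot 5: cost 2 + 2 + 11 + 7 = 22 ≤ 25, expected clicks 14 + 7 + 11 + 16 = 48.
slot 1 + slot 6 + slot 3 + slot 5: cost 2 + 2 + 8 + 7 = 19 ≤ 25, expected clicks 14 + 7 + 6 + 16 = 43.
Best is slot 1, slot 6, slot 4, and slot 5 with total expected clicks 48.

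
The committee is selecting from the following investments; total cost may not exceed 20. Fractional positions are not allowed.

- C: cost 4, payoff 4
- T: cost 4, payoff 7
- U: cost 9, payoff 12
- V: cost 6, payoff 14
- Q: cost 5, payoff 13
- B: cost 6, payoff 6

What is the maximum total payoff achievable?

This is a 0-1 knapsack instance.
T + V + Q: cost 4 + 6 + 5 = 15 ≤ 20, payoff 7 + 14 + 13 = 34.
C + T + V + Q: cost 4 + 4 + 6 + 5 = 19 ≤ 20, payoff 4 + 7 + 14 + 13 = 38.
U + V + Q: cost 9 + 6 + 5 = 20 ≤ 20, payoff 12 + 14 + 13 = 39.
Best is U, V, and Q with total payoff 39.

39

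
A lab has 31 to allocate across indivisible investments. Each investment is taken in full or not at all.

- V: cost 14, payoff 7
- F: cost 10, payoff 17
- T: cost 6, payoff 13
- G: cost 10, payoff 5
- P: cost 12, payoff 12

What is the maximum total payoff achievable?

42

Allowing fractional choices, the relaxed optimum would be about 43.5, but investments are indivisible.
V + F + T: cost 14 + 10 + 6 = 30 ≤ 31, payoff 7 + 17 + 13 = 37.
F + T + P: cost 10 + 6 + 12 = 28 ≤ 31, payoff 17 + 13 + 12 = 42.
Best is F, T, and P with total payoff 42.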